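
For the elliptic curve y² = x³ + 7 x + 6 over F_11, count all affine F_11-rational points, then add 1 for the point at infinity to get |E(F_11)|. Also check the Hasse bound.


Affine points = {(1, 5), (1, 6), (5, 1), (5, 10), (6, 0), (10, 3), (10, 8)}; affine count = 7; |E(F_11)| = 8.

Discriminant check: Δ ∝ 4a³ + 27b² = 4·7³ + 27·6² = 4·343 + 27·36 ≡ 1 (mod 11). Nonzero ⇒ E is nonsingular.
For each x ∈ F_11, compute rhs = x³ + 7·x + 6 mod 11, then count y ∈ F_11 with y² ≡ rhs.
  x = 0: rhs = 6, matching y values: none (0 points).
  x = 1: rhs = 3, matching y values: 5, 6 (2 points).
  x = 2: rhs = 6, matching y values: none (0 points).
  x = 3: rhs = 10, matching y values: none (0 points).
  x = 4: rhs = 10, matching y values: none (0 points).
  x = 5: rhs = 1, matching y values: 1, 10 (2 points).
  x = 6: rhs = 0, matching y values: 0 (1 points).
  x = 7: rhs = 2, matching y values: none (0 points).
  x = 8: rhs = 2, matching y values: none (0 points).
  x = 9: rhs = 6, matching y values: none (0 points).
  x = 10: rhs = 9, matching y values: 3, 8 (2 points).
Total affine count: 7.
Full point count |E(F_11)| = 7 + 1 = 8.
Hasse bound: |8 − (11+1)| = |-4| = 4 ≤ 2√11 ≈ 6.6332 ✓.


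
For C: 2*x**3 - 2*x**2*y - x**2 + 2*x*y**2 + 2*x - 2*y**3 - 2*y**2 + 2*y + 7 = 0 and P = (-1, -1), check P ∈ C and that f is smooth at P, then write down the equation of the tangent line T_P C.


Tangent line at P: 8*x + 2*y + 10 = 0.

Step 1: f(-1, -1) = 0, so P lies on C.
Step 2: partial derivatives
  f_x(x, y) = 6*x**2 - 4*x*y - 2*x + 2*y**2 + 2, f_y(x, y) = -2*x**2 + 4*x*y - 6*y**2 - 4*y + 2.
  f_x(P) = 8, f_y(P) = 2 (gradient nonzero, so P is smooth).
Step 3: tangent line at P: 8·(x − -1) + 2·(y − -1) = 0.
Expanding: 8*x + 2*y + 10 = 0.


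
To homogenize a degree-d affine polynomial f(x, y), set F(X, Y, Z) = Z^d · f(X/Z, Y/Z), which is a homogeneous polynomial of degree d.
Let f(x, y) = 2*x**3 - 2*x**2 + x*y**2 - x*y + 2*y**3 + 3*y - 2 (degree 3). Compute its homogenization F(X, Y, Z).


F(X, Y, Z) = 2*X**3 - 2*X**2*Z + X*Y**2 - X*Y*Z + 2*Y**3 + 3*Y*Z**2 - 2*Z**3

deg(f) = 3.
Substitute x = X/Z, y = Y/Z into f, then multiply by Z^3.
  monomial 2·x^3·y^0 ↦ 2·X^3·Y^0·Z^0.
  monomial -2·x^2·y^0 ↦ -2·X^2·Y^0·Z^1.
  monomial 1·x^1·y^2 ↦ 1·X^1·Y^2·Z^0.
  monomial -1·x^1·y^1 ↦ -1·X^1·Y^1·Z^1.
  monomial 2·x^0·y^3 ↦ 2·X^0·Y^3·Z^0.
  monomial 3·x^0·y^1 ↦ 3·X^0·Y^1·Z^2.
  monomial -2·x^0·y^0 ↦ -2·X^0·Y^0·Z^3.
Collecting: F(X, Y, Z) = 2*X**3 - 2*X**2*Z + X*Y**2 - X*Y*Z + 2*Y**3 + 3*Y*Z**2 - 2*Z**3.


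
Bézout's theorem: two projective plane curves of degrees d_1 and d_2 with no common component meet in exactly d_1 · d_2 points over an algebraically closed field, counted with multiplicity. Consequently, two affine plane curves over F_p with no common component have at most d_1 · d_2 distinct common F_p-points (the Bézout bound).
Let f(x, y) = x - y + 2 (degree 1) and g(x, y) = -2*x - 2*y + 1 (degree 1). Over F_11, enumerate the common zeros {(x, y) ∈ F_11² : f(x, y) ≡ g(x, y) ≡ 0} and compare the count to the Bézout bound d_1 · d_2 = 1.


Common zeros: {(2, 4)}; count = 1; Bézout bound = 1.

deg(f) = 1, deg(g) = 1, so Bézout bound = 1.
Scan x ∈ F_11. For each x, list the y ∈ F_11 with f(x, y) ≡ 0 and those with g(x, y) ≡ 0 (mod 11); the common zeros in that column are the intersection.
  x = 0: f ≡ 0 at y ∈ {2}; g ≡ 0 at y ∈ {6}; common: ∅.
  x = 1: f ≡ 0 at y ∈ {3}; g ≡ 0 at y ∈ {5}; common: ∅.
  x = 2: f ≡ 0 at y ∈ {4}; g ≡ 0 at y ∈ {4}; common: {4}.
  x = 3: f ≡ 0 at y ∈ {5}; g ≡ 0 at y ∈ {3}; common: ∅.
  x = 4: f ≡ 0 at y ∈ {6}; g ≡ 0 at y ∈ {2}; common: ∅.
  x = 5: f ≡ 0 at y ∈ {7}; g ≡ 0 at y ∈ {1}; common: ∅.
  x = 6: f ≡ 0 at y ∈ {8}; g ≡ 0 at y ∈ {0}; common: ∅.
  x = 7: f ≡ 0 at y ∈ {9}; g ≡ 0 at y ∈ {10}; common: ∅.
  x = 8: f ≡ 0 at y ∈ {10}; g ≡ 0 at y ∈ {9}; common: ∅.
  x = 9: f ≡ 0 at y ∈ {0}; g ≡ 0 at y ∈ {8}; common: ∅.
  x = 10: f ≡ 0 at y ∈ {1}; g ≡ 0 at y ∈ {7}; common: ∅.
Collecting: common zeros = {(2, 4)}, so the count is 1.
Comparison with the Bézout bound: 1 ≤ 1 = deg(f)·deg(g), as expected for curves with no common component (the bound is attained).


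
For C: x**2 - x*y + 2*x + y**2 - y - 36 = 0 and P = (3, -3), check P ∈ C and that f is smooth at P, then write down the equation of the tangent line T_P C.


Tangent line at P: 11*x - 10*y - 63 = 0.

Step 1: f(3, -3) = 0, so P lies on C.
Step 2: partial derivatives
  f_x(x, y) = 2*x - y + 2, f_y(x, y) = -x + 2*y - 1.
  f_x(P) = 11, f_y(P) = -10 (gradient nonzero, so P is smooth).
Step 3: tangent line at P: 11·(x − 3) + -10·(y − -3) = 0.
Expanding: 11*x - 10*y - 63 = 0.


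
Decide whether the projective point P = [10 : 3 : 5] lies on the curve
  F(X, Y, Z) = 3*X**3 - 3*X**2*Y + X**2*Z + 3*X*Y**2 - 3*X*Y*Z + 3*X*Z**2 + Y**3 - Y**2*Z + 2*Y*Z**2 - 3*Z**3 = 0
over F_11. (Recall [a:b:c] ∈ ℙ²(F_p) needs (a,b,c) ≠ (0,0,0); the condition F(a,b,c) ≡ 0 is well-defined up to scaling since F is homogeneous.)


F(10,3,5) ≡ 1 (mod 11); P is NOT on the curve.

Evaluate F(10, 3, 5) term-by-term (mod 11).
  3*X**3 ↦ 3·1000·1·1 = 3000
  -3*X**2*Y ↦ -3·100·3·1 = -900
  X**2*Z ↦ 1·100·1·5 = 500
  3*X*Y**2 ↦ 3·10·9·1 = 270
  -3*X*Y*Z ↦ -3·10·3·5 = -450
  3*X*Z**2 ↦ 3·10·1·25 = 750
  Y**3 ↦ 1·1·27·1 = 27
  -Y**2*Z ↦ -1·1·9·5 = -45
  2*Y*Z**2 ↦ 2·1·3·25 = 150
  -3*Z**3 ↦ -3·1·1·125 = -375
Sum: F(10, 3, 5) = (3000) + (-900) + (500) + (270) + (-450) + (750) + (27) + (-45) + (150) + (-375) = 2927.
Reducing mod 11: 2927 ≡ 1 (mod 11).
Since F(a, b, c) ≡ 1 ≠ 0 (mod 11), P does NOT lie on the curve.


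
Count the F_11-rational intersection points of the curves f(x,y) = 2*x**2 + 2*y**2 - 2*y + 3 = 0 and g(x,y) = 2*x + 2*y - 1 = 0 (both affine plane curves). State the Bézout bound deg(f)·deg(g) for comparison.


Common zeros: {(3, 3), (8, 9)}; count = 2; Bézout bound = 2.

deg(f) = 2, deg(g) = 1, so Bézout bound = 2.
Scan x ∈ F_11. For each x, list the y ∈ F_11 with f(x, y) ≡ 0 and those with g(x, y) ≡ 0 (mod 11); the common zeros in that column are the intersection.
  x = 0: f ≡ 0 at y ∈ ∅; g ≡ 0 at y ∈ {6}; common: ∅.
  x = 1: f ≡ 0 at y ∈ ∅; g ≡ 0 at y ∈ {5}; common: ∅.
  x = 2: f ≡ 0 at y ∈ {0, 1}; g ≡ 0 at y ∈ {4}; common: ∅.
  x = 3: f ≡ 0 at y ∈ {3, 9}; g ≡ 0 at y ∈ {3}; common: {3}.
  x = 4: f ≡ 0 at y ∈ ∅; g ≡ 0 at y ∈ {2}; common: ∅.
  x = 5: f ≡ 0 at y ∈ {4, 8}; g ≡ 0 at y ∈ {1}; common: ∅.
  x = 6: f ≡ 0 at y ∈ {4, 8}; g ≡ 0 at y ∈ {0}; common: ∅.
  x = 7: f ≡ 0 at y ∈ ∅; g ≡ 0 at y ∈ {10}; common: ∅.
  x = 8: f ≡ 0 at y ∈ {3, 9}; g ≡ 0 at y ∈ {9}; common: {9}.
  x = 9: f ≡ 0 at y ∈ {0, 1}; g ≡ 0 at y ∈ {8}; common: ∅.
  x = 10: f ≡ 0 at y ∈ ∅; g ≡ 0 at y ∈ {7}; common: ∅.
Collecting: common zeros = {(3, 3), (8, 9)}, so the count is 2.
Comparison with the Bézout bound: 2 ≤ 2 = deg(f)·deg(g), as expected for curves with no common component (the bound is attained).


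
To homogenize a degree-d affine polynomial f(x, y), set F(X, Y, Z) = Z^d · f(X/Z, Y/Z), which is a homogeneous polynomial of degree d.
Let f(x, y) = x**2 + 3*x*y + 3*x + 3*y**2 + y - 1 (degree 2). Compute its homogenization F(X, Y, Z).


F(X, Y, Z) = X**2 + 3*X*Y + 3*X*Z + 3*Y**2 + Y*Z - Z**2

deg(f) = 2.
Substitute x = X/Z, y = Y/Z into f, then multiply by Z^2.
  monomial 1·x^2·y^0 ↦ 1·X^2·Y^0·Z^0.
  monomial 3·x^1·y^1 ↦ 3·X^1·Y^1·Z^0.
  monomial 3·x^1·y^0 ↦ 3·X^1·Y^0·Z^1.
  monomial 3·x^0·y^2 ↦ 3·X^0·Y^2·Z^0.
  monomial 1·x^0·y^1 ↦ 1·X^0·Y^1·Z^1.
  monomial -1·x^0·y^0 ↦ -1·X^0·Y^0·Z^2.
Collecting: F(X, Y, Z) = X**2 + 3*X*Y + 3*X*Z + 3*Y**2 + Y*Z - Z**2.


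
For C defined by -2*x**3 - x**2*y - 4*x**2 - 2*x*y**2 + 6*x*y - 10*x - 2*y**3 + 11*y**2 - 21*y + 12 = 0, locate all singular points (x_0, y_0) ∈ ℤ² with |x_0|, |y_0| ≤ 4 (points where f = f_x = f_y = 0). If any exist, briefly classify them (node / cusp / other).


Singular points: {(-1, 2)}; classification: cusp.

Compute partial derivatives:
  f_x = -6*x**2 - 2*x*y - 8*x - 2*y**2 + 6*y - 10.
  f_y = -x**2 - 4*x*y + 6*x - 6*y**2 + 22*y - 21.
Scan x_0 ∈ {−4, ..., 4}. For each x_0, f_y(x_0, y) is a polynomial in y; find its integer roots y ∈ {−4, ..., 4}, then test f_x and f at those candidates.
  x = -4: f_y(-4, y) = -6*y**2 + 38*y - 61; no integer root y with |y| ≤ 4.
  x = -3: f_y(-3, y) = -6*y**2 + 34*y - 48; vanishes at y ∈ {3}. (-3, 3): f_x = -22 ≠ 0.
  x = -2: f_y(-2, y) = -6*y**2 + 30*y - 37; no integer root y with |y| ≤ 4.
  x = -1: f_y(-1, y) = -6*y**2 + 26*y - 28; vanishes at y ∈ {2}. (-1, 2): f_x = 0, f = 0 — SINGULAR.
  x = 0: f_y(0, y) = -6*y**2 + 22*y - 21; no integer root y with |y| ≤ 4.
  x = 1: f_y(1, y) = -6*y**2 + 18*y - 16; no integer root y with |y| ≤ 4.
  x = 2: f_y(2, y) = -6*y**2 + 14*y - 13; no integer root y with |y| ≤ 4.
  x = 3: f_y(3, y) = -6*y**2 + 10*y - 12; no integer root y with |y| ≤ 4.
  x = 4: f_y(4, y) = -6*y**2 + 6*y - 13; no integer root y with |y| ≤ 4.
Only singular point on the grid: (-1, 2).
Classify: substitute x = -1 + u, y = 2 + v and expand: f = -2*u**3 - u**2*v - 2*u*v**2 - 2*v**3 + v**2.
No constant or linear terms (consistent with a singular point). Quadratic part: v**2. Cubic part: -2*u**3 - u**2*v - 2*u*v**2 - 2*v**3.
The quadratic part v**2 is a perfect square, so there is a single (double) tangent line v = 0, i.e. y = 2. Restricting the cubic part to that line (v = 0) leaves -2*u**3 ≠ 0, so f is not divisible by v and the branch is v² ≈ 2*u**3 to lowest order — this is a cusp.
Classification: cusp.


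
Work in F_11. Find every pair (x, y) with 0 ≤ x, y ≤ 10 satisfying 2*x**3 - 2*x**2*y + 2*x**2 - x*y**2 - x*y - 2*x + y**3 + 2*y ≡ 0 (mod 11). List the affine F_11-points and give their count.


Affine F_11-points: {(0, 0), (0, 3), (0, 8), (1, 6), (2, 1), (2, 5), (2, 7), (3, 0), (6, 10), (7, 0), (8, 9)}; count = 11.

For each of the 121 pairs (x, y) ∈ F_11², evaluate f(x, y) mod 11. Record the zeros.
  x = 0: [0↦0, 1↦3, 2↦1, 3↦0, 4↦6, 5↦3, 6↦8, 7↦5, 8↦0, 9↦10, 10↦8]  zeros at y ∈ {0, 3, 8}
  x = 1: [0↦2, 1↦1, 2↦4, 3↦6, 4↦2, 5↦9, 6↦0, 7↦3, 8↦2, 9↦3, 10↦1]  zeros at y ∈ {6}
  x = 2: [0↦9, 1↦0, 2↦4, 3↦5, 4↦9, 5↦0, 6↦6, 7↦0, 8↦10, 9↦9, 10↦3]  zeros at y ∈ {1, 5, 7}
  x = 3: [0↦0, 1↦1, 2↦2, 3↦9, 4↦6, 5↦10, 6↦5, 7↦8, 8↦3, 9↦7, 10↦4]  zeros at y ∈ {0}
  x = 4: [0↦9, 1↦5, 2↦10, 3↦8, 4↦5, 5↦7, 6↦9, 7↦6, 8↦4, 9↦9, 10↦5]  zeros at y ∈ ∅
  x = 5: [0↦4, 1↦2, 2↦7, 3↦3, 4↦7, 5↦3, 6↦8, 7↦6, 8↦3, 9↦5, 10↦7]  zeros at y ∈ ∅
  x = 6: [0↦8, 1↦4, 2↦5, 3↦6, 4↦2, 5↦10, 6↦3, 7↦9, 8↦1, 9↦7, 10↦0]  zeros at y ∈ {10}
  x = 7: [0↦0, 1↦1, 2↦5, 3↦7, 4↦2, 5↦7, 6↦6, 7↦5, 8↦10, 9↦5, 10↦7]  zeros at y ∈ {0}
  x = 8: [0↦3, 1↦5, 2↦8, 3↦7, 4↦8, 5↦6, 6↦7, 7↦6, 8↦9, 9↦0, 10↦7]  zeros at y ∈ {9}
  x = 9: [0↦7, 1↦6, 2↦4, 3↦7, 4↦10, 5↦8, 6↦7, 7↦2, 8↦10, 9↦4, 10↦1]  zeros at y ∈ ∅
  x = 10: [0↦2, 1↦5, 2↦5, 3↦8, 4↦9, 5↦3, 6↦7, 7↦5, 8↦3, 9↦7, 10↦1]  zeros at y ∈ ∅
Collecting zeros: affine points = {(0, 0), (0, 3), (0, 8), (1, 6), (2, 1), (2, 5), (2, 7), (3, 0), (6, 10), (7, 0), (8, 9)}.
Total count |C(F_11)_aff| = 11.


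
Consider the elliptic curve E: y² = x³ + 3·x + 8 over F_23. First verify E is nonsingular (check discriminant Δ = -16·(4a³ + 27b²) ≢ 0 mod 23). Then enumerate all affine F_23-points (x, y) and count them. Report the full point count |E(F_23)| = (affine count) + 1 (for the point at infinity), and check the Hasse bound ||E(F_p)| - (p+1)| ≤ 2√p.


Affine points = {(0, 10), (0, 13), (1, 9), (1, 14), (6, 9), (6, 14), (7, 2), (7, 21), (10, 7), (10, 16), (12, 1), (12, 22), (13, 6), (13, 17), (15, 1), (15, 22), (16, 9), (16, 14), (17, 2), (17, 21), (18, 11), (18, 12), (19, 1), (19, 22), (20, 8), (20, 15), (22, 2), (22, 21)}; affine count = 28; |E(F_23)| = 29.

Discriminant check: Δ ∝ 4a³ + 27b² = 4·3³ + 27·8² = 4·27 + 27·64 ≡ 19 (mod 23). Nonzero ⇒ E is nonsingular.
For each x ∈ F_23, compute rhs = x³ + 3·x + 8 mod 23, then count y ∈ F_23 with y² ≡ rhs.
  x = 0: rhs = 8, matching y values: 10, 13 (2 points).
  x = 1: rhs = 12, matching y values: 9, 14 (2 points).
  x = 2: rhs = 22, matching y values: none (0 points).
  x = 3: rhs = 21, matching y values: none (0 points).
  x = 4: rhs = 15, matching y values: none (0 points).
  x = 5: rhs = 10, matching y values: none (0 points).
  x = 6: rhs = 12, matching y values: 9, 14 (2 points).
  x = 7: rhs = 4, matching y values: 2, 21 (2 points).
  x = 8: rhs = 15, matching y values: none (0 points).
  x = 9: rhs = 5, matching y values: none (0 points).
  x = 10: rhs = 3, matching y values: 7, 16 (2 points).
  x = 11: rhs = 15, matching y values: none (0 points).
  x = 12: rhs = 1, matching y values: 1, 22 (2 points).
  x = 13: rhs = 13, matching y values: 6, 17 (2 points).
  x = 14: rhs = 11, matching y values: none (0 points).
  x = 15: rhs = 1, matching y values: 1, 22 (2 points).
  x = 16: rhs = 12, matching y values: 9, 14 (2 points).
  x = 17: rhs = 4, matching y values: 2, 21 (2 points).
  x = 18: rhs = 6, matching y values: 11, 12 (2 points).
  x = 19: rhs = 1, matching y values: 1, 22 (2 points).
  x = 20: rhs = 18, matching y values: 8, 15 (2 points).
  x = 21: rhs = 17, matching y values: none (0 points).
  x = 22: rhs = 4, matching y values: 2, 21 (2 points).
Total affine count: 28.
Full point count |E(F_23)| = 28 + 1 = 29.
Hasse bound: |29 − (23+1)| = |5| = 5 ≤ 2√23 ≈ 9.5917 ✓.


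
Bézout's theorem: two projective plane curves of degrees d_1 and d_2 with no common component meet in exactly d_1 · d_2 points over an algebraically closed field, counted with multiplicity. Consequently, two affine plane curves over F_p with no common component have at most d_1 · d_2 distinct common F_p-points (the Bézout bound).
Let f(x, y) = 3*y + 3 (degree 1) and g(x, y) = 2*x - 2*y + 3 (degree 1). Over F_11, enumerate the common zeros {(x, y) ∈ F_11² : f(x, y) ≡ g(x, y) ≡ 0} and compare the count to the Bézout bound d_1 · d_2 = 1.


Common zeros: {(3, 10)}; count = 1; Bézout bound = 1.

deg(f) = 1, deg(g) = 1, so Bézout bound = 1.
Scan x ∈ F_11. For each x, list the y ∈ F_11 with f(x, y) ≡ 0 and those with g(x, y) ≡ 0 (mod 11); the common zeros in that column are the intersection.
  x = 0: f ≡ 0 at y ∈ {10}; g ≡ 0 at y ∈ {7}; common: ∅.
  x = 1: f ≡ 0 at y ∈ {10}; g ≡ 0 at y ∈ {8}; common: ∅.
  x = 2: f ≡ 0 at y ∈ {10}; g ≡ 0 at y ∈ {9}; common: ∅.
  x = 3: f ≡ 0 at y ∈ {10}; g ≡ 0 at y ∈ {10}; common: {10}.
  x = 4: f ≡ 0 at y ∈ {10}; g ≡ 0 at y ∈ {0}; common: ∅.
  x = 5: f ≡ 0 at y ∈ {10}; g ≡ 0 at y ∈ {1}; common: ∅.
  x = 6: f ≡ 0 at y ∈ {10}; g ≡ 0 at y ∈ {2}; common: ∅.
  x = 7: f ≡ 0 at y ∈ {10}; g ≡ 0 at y ∈ {3}; common: ∅.
  x = 8: f ≡ 0 at y ∈ {10}; g ≡ 0 at y ∈ {4}; common: ∅.
  x = 9: f ≡ 0 at y ∈ {10}; g ≡ 0 at y ∈ {5}; common: ∅.
  x = 10: f ≡ 0 at y ∈ {10}; g ≡ 0 at y ∈ {6}; common: ∅.
Collecting: common zeros = {(3, 10)}, so the count is 1.
Comparison with the Bézout bound: 1 ≤ 1 = deg(f)·deg(g), as expected for curves with no common component (the bound is attained).


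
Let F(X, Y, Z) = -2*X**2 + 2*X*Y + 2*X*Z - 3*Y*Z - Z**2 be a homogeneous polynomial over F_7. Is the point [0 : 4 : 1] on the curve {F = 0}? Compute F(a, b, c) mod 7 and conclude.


F(0,4,1) ≡ 1 (mod 7); P is NOT on the curve.

Evaluate F(0, 4, 1) term-by-term (mod 7).
  -2*X**2 ↦ -2·0·1·1 = 0
  2*X*Y ↦ 2·0·4·1 = 0
  2*X*Z ↦ 2·0·1·1 = 0
  -3*Y*Z ↦ -3·1·4·1 = -12
  -Z**2 ↦ -1·1·1·1 = -1
Sum: F(0, 4, 1) = (0) + (0) + (0) + (-12) + (-1) = -13.
Reducing mod 7: -13 ≡ 1 (mod 7).
Since F(a, b, c) ≡ 1 ≠ 0 (mod 7), P does NOT lie on the curve.


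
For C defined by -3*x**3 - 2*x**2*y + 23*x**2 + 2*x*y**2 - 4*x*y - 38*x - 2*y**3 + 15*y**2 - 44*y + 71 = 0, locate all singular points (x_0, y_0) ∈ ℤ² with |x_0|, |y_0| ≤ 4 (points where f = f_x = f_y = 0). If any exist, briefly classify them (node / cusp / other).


Singular points: {(2, 3)}; classification: node.

Compute partial derivatives:
  f_x = -9*x**2 - 4*x*y + 46*x + 2*y**2 - 4*y - 38.
  f_y = -2*x**2 + 4*x*y - 4*x - 6*y**2 + 30*y - 44.
Scan x_0 ∈ {−4, ..., 4}. For each x_0, f_y(x_0, y) is a polynomial in y; find its integer roots y ∈ {−4, ..., 4}, then test f_x and f at those candidates.
  x = -4: f_y(-4, y) = -6*y**2 + 14*y - 60; no integer root y with |y| ≤ 4.
  x = -3: f_y(-3, y) = -6*y**2 + 18*y - 50; no integer root y with |y| ≤ 4.
  x = -2: f_y(-2, y) = -6*y**2 + 22*y - 44; no integer root y with |y| ≤ 4.
  x = -1: f_y(-1, y) = -6*y**2 + 26*y - 42; no integer root y with |y| ≤ 4.
  x = 0: f_y(0, y) = -6*y**2 + 30*y - 44; no integer root y with |y| ≤ 4.
  x = 1: f_y(1, y) = -6*y**2 + 34*y - 50; no integer root y with |y| ≤ 4.
  x = 2: f_y(2, y) = -6*y**2 + 38*y - 60; vanishes at y ∈ {3}. (2, 3): f_x = 0, f = 0 — SINGULAR.
  x = 3: f_y(3, y) = -6*y**2 + 42*y - 74; no integer root y with |y| ≤ 4.
  x = 4: f_y(4, y) = -6*y**2 + 46*y - 92; no integer root y with |y| ≤ 4.
Only singular point on the grid: (2, 3).
Classify: substitute x = 2 + u, y = 3 + v and expand: f = -3*u**3 - 2*u**2*v - u**2 + 2*u*v**2 - 2*v**3 + v**2.
No constant or linear terms (consistent with a singular point). Quadratic part: -u**2 + v**2. Cubic part: -3*u**3 - 2*u**2*v + 2*u*v**2 - 2*v**3.
The quadratic part v**2 - u**2 = (v − u)(v + u) splits into two distinct linear factors, so there are two distinct tangent lines y − 3 = ±(x − 2) — this is a node (ordinary double point).
Classification: node.


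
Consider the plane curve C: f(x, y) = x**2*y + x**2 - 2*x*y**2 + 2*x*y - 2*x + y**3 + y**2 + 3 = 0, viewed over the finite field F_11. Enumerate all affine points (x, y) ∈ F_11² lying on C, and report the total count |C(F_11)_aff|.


Affine F_11-points: {(2, 9), (3, 3), (3, 6), (3, 7), (4, 0), (5, 7), (6, 3), (6, 9), (6, 10), (9, 0), (9, 6)}; count = 11.

For each of the 121 pairs (x, y) ∈ F_11², evaluate f(x, y) mod 11. Record the zeros.
  x = 0: [0↦3, 1↦5, 2↦4, 3↦6, 4↦6, 5↦10, 6↦2, 7↦10, 8↦7, 9↦10, 10↦3]  zeros at y ∈ ∅
  x = 1: [0↦2, 1↦5, 2↦1, 3↦7, 4↦7, 5↦7, 6↦2, 7↦9, 8↦1, 9↦6, 10↦8]  zeros at y ∈ ∅
  x = 2: [0↦3, 1↦9, 2↦4, 3↦5, 4↦7, 5↦5, 6↦5, 7↦2, 8↦2, 9↦0, 10↦2]  zeros at y ∈ {9}
  x = 3: [0↦6, 1↦6, 2↦2, 3↦0, 4↦6, 5↦4, 6↦0, 7↦0, 8↦10, 9↦3, 10↦7]  zeros at y ∈ {3, 6, 7}
  x = 4: [0↦0, 1↦7, 2↦6, 3↦3, 4↦4, 5↦4, 6↦9, 7↦3, 8↦3, 9↦4, 10↦1]  zeros at y ∈ {0}
  x = 5: [0↦7, 1↦1, 2↦5, 3↦3, 4↦1, 5↦5, 6↦10, 7↦0, 8↦3, 9↦3, 10↦6]  zeros at y ∈ {7}
  x = 6: [0↦5, 1↦10, 2↦10, 3↦0, 4↦8, 5↦7, 6↦3, 7↦2, 8↦10, 9↦0, 10↦0]  zeros at y ∈ {3, 9, 10}
  x = 7: [0↦5, 1↦1, 2↦10, 3↦5, 4↦3, 5↦10, 6↦10, 7↦9, 8↦2, 9↦6, 10↦5]  zeros at y ∈ ∅
  x = 8: [0↦7, 1↦7, 2↦5, 3↦7, 4↦8, 5↦3, 6↦9, 7↦10, 8↦1, 9↦10, 10↦10]  zeros at y ∈ ∅
  x = 9: [0↦0, 1↦6, 2↦6, 3↦6, 4↦1, 5↦8, 6↦0, 7↦5, 8↦7, 9↦1, 10↦4]  zeros at y ∈ {0, 6}
  x = 10: [0↦6, 1↦9, 2↦2, 3↦2, 4↦4, 5↦3, 6↦5, 7↦5, 8↦9, 9↦1, 10↦9]  zeros at y ∈ ∅
Collecting zeros: affine points = {(2, 9), (3, 3), (3, 6), (3, 7), (4, 0), (5, 7), (6, 3), (6, 9), (6, 10), (9, 0), (9, 6)}.
Total count |C(F_11)_aff| = 11.


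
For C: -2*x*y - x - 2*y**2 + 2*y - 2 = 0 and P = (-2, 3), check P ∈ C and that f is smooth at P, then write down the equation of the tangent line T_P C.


Tangent line at P: -7*x - 6*y + 4 = 0.

Step 1: f(-2, 3) = 0, so P lies on C.
Step 2: partial derivatives
  f_x(x, y) = -2*y - 1, f_y(x, y) = -2*x - 4*y + 2.
  f_x(P) = -7, f_y(P) = -6 (gradient nonzero, so P is smooth).
Step 3: tangent line at P: -7·(x − -2) + -6·(y − 3) = 0.
Expanding: -7*x - 6*y + 4 = 0.


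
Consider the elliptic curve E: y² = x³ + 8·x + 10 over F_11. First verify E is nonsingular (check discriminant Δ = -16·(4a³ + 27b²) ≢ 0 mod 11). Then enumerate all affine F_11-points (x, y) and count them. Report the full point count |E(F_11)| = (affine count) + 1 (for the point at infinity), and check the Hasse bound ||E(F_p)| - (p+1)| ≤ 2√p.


Affine points = {(2, 1), (2, 10), (8, 5), (8, 6), (10, 1), (10, 10)}; affine count = 6; |E(F_11)| = 7.

Discriminant check: Δ ∝ 4a³ + 27b² = 4·8³ + 27·10² = 4·512 + 27·100 ≡ 7 (mod 11). Nonzero ⇒ E is nonsingular.
For each x ∈ F_11, compute rhs = x³ + 8·x + 10 mod 11, then count y ∈ F_11 with y² ≡ rhs.
  x = 0: rhs = 10, matching y values: none (0 points).
  x = 1: rhs = 8, matching y values: none (0 points).
  x = 2: rhs = 1, matching y values: 1, 10 (2 points).
  x = 3: rhs = 6, matching y values: none (0 points).
  x = 4: rhs = 7, matching y values: none (0 points).
  x = 5: rhs = 10, matching y values: none (0 points).
  x = 6: rhs = 10, matching y values: none (0 points).
  x = 7: rhs = 2, matching y values: none (0 points).
  x = 8: rhs = 3, matching y values: 5, 6 (2 points).
  x = 9: rhs = 8, matching y values: none (0 points).
  x = 10: rhs = 1, matching y values: 1, 10 (2 points).
Total affine count: 6.
Full point count |E(F_11)| = 6 + 1 = 7.
Hasse bound: |7 − (11+1)| = |-5| = 5 ≤ 2√11 ≈ 6.6332 ✓.


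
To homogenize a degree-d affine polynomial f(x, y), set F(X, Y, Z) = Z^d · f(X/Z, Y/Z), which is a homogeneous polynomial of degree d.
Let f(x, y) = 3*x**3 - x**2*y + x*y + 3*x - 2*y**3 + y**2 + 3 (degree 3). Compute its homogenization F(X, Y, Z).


F(X, Y, Z) = 3*X**3 - X**2*Y + X*Y*Z + 3*X*Z**2 - 2*Y**3 + Y**2*Z + 3*Z**3

deg(f) = 3.
Substitute x = X/Z, y = Y/Z into f, then multiply by Z^3.
  monomial 3·x^3·y^0 ↦ 3·X^3·Y^0·Z^0.
  monomial -1·x^2·y^1 ↦ -1·X^2·Y^1·Z^0.
  monomial 1·x^1·y^1 ↦ 1·X^1·Y^1·Z^1.
  monomial 3·x^1·y^0 ↦ 3·X^1·Y^0·Z^2.
  monomial -2·x^0·y^3 ↦ -2·X^0·Y^3·Z^0.
  monomial 1·x^0·y^2 ↦ 1·X^0·Y^2·Z^1.
  monomial 3·x^0·y^0 ↦ 3·X^0·Y^0·Z^3.
Collecting: F(X, Y, Z) = 3*X**3 - X**2*Y + X*Y*Z + 3*X*Z**2 - 2*Y**3 + Y**2*Z + 3*Z**3.


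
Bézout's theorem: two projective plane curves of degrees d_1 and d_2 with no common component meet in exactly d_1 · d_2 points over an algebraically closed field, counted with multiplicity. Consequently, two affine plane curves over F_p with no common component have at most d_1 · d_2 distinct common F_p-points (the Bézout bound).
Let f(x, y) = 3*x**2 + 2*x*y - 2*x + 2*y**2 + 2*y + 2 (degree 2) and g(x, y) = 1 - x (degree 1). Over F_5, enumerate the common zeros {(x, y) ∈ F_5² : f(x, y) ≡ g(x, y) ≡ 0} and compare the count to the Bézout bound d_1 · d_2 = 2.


Common zeros: ∅; count = 0; Bézout bound = 2.

deg(f) = 2, deg(g) = 1, so Bézout bound = 2.
Scan x ∈ F_5. For each x, list the y ∈ F_5 with f(x, y) ≡ 0 and those with g(x, y) ≡ 0 (mod 5); the common zeros in that column are the intersection.
  x = 0: f ≡ 0 at y ∈ ∅; g ≡ 0 at y ∈ ∅; common: ∅.
  x = 1: f ≡ 0 at y ∈ ∅; g ≡ 0 at y ∈ {0, 1, 2, 3, 4}; common: ∅.
  x = 2: f ≡ 0 at y ∈ {0, 2}; g ≡ 0 at y ∈ ∅; common: ∅.
  x = 3: f ≡ 0 at y ∈ {3}; g ≡ 0 at y ∈ ∅; common: ∅.
  x = 4: f ≡ 0 at y ∈ {2, 3}; g ≡ 0 at y ∈ ∅; common: ∅.
Collecting: common zeros = ∅, so the count is 0.
Comparison with the Bézout bound: 0 ≤ 2 = deg(f)·deg(g), as expected for curves with no common component (the affine F_5-count falls short of the bound because intersections may lie at infinity, over extension fields, or carry multiplicity).


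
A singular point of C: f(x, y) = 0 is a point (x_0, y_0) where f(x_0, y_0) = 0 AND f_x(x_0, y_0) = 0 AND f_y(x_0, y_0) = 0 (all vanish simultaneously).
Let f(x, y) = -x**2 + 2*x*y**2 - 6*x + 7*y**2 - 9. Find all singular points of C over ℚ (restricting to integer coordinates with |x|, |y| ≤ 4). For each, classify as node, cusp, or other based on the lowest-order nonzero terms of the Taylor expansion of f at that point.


Singular points: {(-3, 0)}; classification: node.

Compute partial derivatives:
  f_x = -2*x + 2*y**2 - 6.
  f_y = 4*x*y + 14*y.
Scan x_0 ∈ {−4, ..., 4}. For each x_0, f_y(x_0, y) is a polynomial in y; find its integer roots y ∈ {−4, ..., 4}, then test f_x and f at those candidates.
  x = -4: f_y(-4, y) = -2*y; vanishes at y ∈ {0}. (-4, 0): f_x = 2 ≠ 0.
  x = -3: f_y(-3, y) = 2*y; vanishes at y ∈ {0}. (-3, 0): f_x = 0, f = 0 — SINGULAR.
  x = -2: f_y(-2, y) = 6*y; vanishes at y ∈ {0}. (-2, 0): f_x = -2 ≠ 0.
  x = -1: f_y(-1, y) = 10*y; vanishes at y ∈ {0}. (-1, 0): f_x = -4 ≠ 0.
  x = 0: f_y(0, y) = 14*y; vanishes at y ∈ {0}. (0, 0): f_x = -6 ≠ 0.
  x = 1: f_y(1, y) = 18*y; vanishes at y ∈ {0}. (1, 0): f_x = -8 ≠ 0.
  x = 2: f_y(2, y) = 22*y; vanishes at y ∈ {0}. (2, 0): f_x = -10 ≠ 0.
  x = 3: f_y(3, y) = 26*y; vanishes at y ∈ {0}. (3, 0): f_x = -12 ≠ 0.
  x = 4: f_y(4, y) = 30*y; vanishes at y ∈ {0}. (4, 0): f_x = -14 ≠ 0.
Only singular point on the grid: (-3, 0).
Classify: substitute x = -3 + u, y = 0 + v and expand: f = -u**2 + 2*u*v**2 + v**2.
No constant or linear terms (consistent with a singular point). Quadratic part: -u**2 + v**2. Cubic part: 2*u*v**2.
The quadratic part v**2 - u**2 = (v − u)(v + u) splits into two distinct linear factors, so there are two distinct tangent lines y − 0 = ±(x − -3) — this is a node (ordinary double point).
Classification: node.


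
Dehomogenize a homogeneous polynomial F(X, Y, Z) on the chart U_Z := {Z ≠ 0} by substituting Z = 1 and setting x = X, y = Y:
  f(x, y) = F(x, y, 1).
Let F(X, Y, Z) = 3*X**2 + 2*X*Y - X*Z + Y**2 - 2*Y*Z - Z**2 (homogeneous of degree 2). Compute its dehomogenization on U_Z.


f(x, y) = 3*x**2 + 2*x*y - x + y**2 - 2*y - 1

On U_Z we set Z = 1. Each monomial c·X^i·Y^j·Z^k in F becomes c·x^i·y^j·1^k = c·x^i·y^j.
Substituting Z = 1: F(X, Y, 1) = 3*x**2 + 2*x*y - x + y**2 - 2*y - 1.
Note: deg(f) ≤ deg(F) = 2; strict inequality happens when F is divisible by Z (lost terms).


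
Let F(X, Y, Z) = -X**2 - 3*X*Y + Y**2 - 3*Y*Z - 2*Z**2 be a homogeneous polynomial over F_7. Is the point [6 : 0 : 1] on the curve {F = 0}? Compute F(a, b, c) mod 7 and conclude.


F(6,0,1) ≡ 4 (mod 7); P is NOT on the curve.

Evaluate F(6, 0, 1) term-by-term (mod 7).
  -X**2 ↦ -1·36·1·1 = -36
  -3*X*Y ↦ -3·6·0·1 = 0
  Y**2 ↦ 1·1·0·1 = 0
  -3*Y*Z ↦ -3·1·0·1 = 0
  -2*Z**2 ↦ -2·1·1·1 = -2
Sum: F(6, 0, 1) = (-36) + (0) + (0) + (0) + (-2) = -38.
Reducing mod 7: -38 ≡ 4 (mod 7).
Since F(a, b, c) ≡ 4 ≠ 0 (mod 7), P does NOT lie on the curve.


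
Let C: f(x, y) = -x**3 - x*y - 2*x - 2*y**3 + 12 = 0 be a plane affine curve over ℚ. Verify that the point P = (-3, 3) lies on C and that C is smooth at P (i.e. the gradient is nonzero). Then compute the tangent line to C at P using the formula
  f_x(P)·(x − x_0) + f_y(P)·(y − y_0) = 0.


Tangent line at P: -32*x - 51*y + 57 = 0.

Step 1: f(-3, 3) = 0, so P lies on C.
Step 2: partial derivatives
  f_x(x, y) = -3*x**2 - y - 2, f_y(x, y) = -x - 6*y**2.
  f_x(P) = -32, f_y(P) = -51 (gradient nonzero, so P is smooth).
Step 3: tangent line at P: -32·(x − -3) + -51·(y − 3) = 0.
Expanding: -32*x - 51*y + 57 = 0.


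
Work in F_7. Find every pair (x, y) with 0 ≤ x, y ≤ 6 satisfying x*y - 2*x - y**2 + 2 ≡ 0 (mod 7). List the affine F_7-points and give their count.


Affine F_7-points: {(0, 3), (0, 4), (1, 0), (1, 1), (3, 5), (5, 6)}; count = 6.

For each of the 49 pairs (x, y) ∈ F_7², evaluate f(x, y) mod 7. Record the zeros.
  x = 0: [0↦2, 1↦1, 2↦5, 3↦0, 4↦0, 5↦5, 6↦1]  zeros at y ∈ {3, 4}
  x = 1: [0↦0, 1↦0, 2↦5, 3↦1, 4↦2, 5↦1, 6↦5]  zeros at y ∈ {0, 1}
  x = 2: [0↦5, 1↦6, 2↦5, 3↦2, 4↦4, 5↦4, 6↦2]  zeros at y ∈ ∅
  x = 3: [0↦3, 1↦5, 2↦5, 3↦3, 4↦6, 5↦0, 6↦6]  zeros at y ∈ {5}
  x = 4: [0↦1, 1↦4, 2↦5, 3↦4, 4↦1, 5↦3, 6↦3]  zeros at y ∈ ∅
  x = 5: [0↦6, 1↦3, 2↦5, 3↦5, 4↦3, 5↦6, 6↦0]  zeros at y ∈ {6}
  x = 6: [0↦4, 1↦2, 2↦5, 3↦6, 4↦5, 5↦2, 6↦4]  zeros at y ∈ ∅
Collecting zeros: affine points = {(0, 3), (0, 4), (1, 0), (1, 1), (3, 5), (5, 6)}.
Total count |C(F_7)_aff| = 6.


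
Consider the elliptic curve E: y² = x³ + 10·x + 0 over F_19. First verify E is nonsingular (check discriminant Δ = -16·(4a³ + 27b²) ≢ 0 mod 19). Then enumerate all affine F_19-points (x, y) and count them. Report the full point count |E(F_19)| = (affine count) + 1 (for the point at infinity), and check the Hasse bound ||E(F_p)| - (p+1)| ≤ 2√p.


Affine points = {(0, 0), (1, 7), (1, 12), (2, 3), (2, 16), (3, 0), (4, 3), (4, 16), (5, 2), (5, 17), (10, 6), (10, 13), (11, 4), (11, 15), (12, 9), (12, 10), (13, 3), (13, 16), (16, 0)}; affine count = 19; |E(F_19)| = 20.

Discriminant check: Δ ∝ 4a³ + 27b² = 4·10³ + 27·0² = 4·1000 + 27·0 ≡ 10 (mod 19). Nonzero ⇒ E is nonsingular.
For each x ∈ F_19, compute rhs = x³ + 10·x + 0 mod 19, then count y ∈ F_19 with y² ≡ rhs.
  x = 0: rhs = 0, matching y values: 0 (1 points).
  x = 1: rhs = 11, matching y values: 7, 12 (2 points).
  x = 2: rhs = 9, matching y values: 3, 16 (2 points).
  x = 3: rhs = 0, matching y values: 0 (1 points).
  x = 4: rhs = 9, matching y values: 3, 16 (2 points).
  x = 5: rhs = 4, matching y values: 2, 17 (2 points).
  x = 6: rhs = 10, matching y values: none (0 points).
  x = 7: rhs = 14, matching y values: none (0 points).
  x = 8: rhs = 3, matching y values: none (0 points).
  x = 9: rhs = 2, matching y values: none (0 points).
  x = 10: rhs = 17, matching y values: 6, 13 (2 points).
  x = 11: rhs = 16, matching y values: 4, 15 (2 points).
  x = 12: rhs = 5, matching y values: 9, 10 (2 points).
  x = 13: rhs = 9, matching y values: 3, 16 (2 points).
  x = 14: rhs = 15, matching y values: none (0 points).
  x = 15: rhs = 10, matching y values: none (0 points).
  x = 16: rhs = 0, matching y values: 0 (1 points).
  x = 17: rhs = 10, matching y values: none (0 points).
  x = 18: rhs = 8, matching y values: none (0 points).
Total affine count: 19.
Full point count |E(F_19)| = 19 + 1 = 20.
Hasse bound: |20 − (19+1)| = |0| = 0 ≤ 2√19 ≈ 8.7178 ✓.


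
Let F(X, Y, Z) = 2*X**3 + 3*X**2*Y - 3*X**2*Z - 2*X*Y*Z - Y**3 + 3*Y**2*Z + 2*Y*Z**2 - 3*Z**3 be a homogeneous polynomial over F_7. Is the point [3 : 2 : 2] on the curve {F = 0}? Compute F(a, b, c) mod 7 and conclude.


F(3,2,2) ≡ 3 (mod 7); P is NOT on the curve.

Evaluate F(3, 2, 2) term-by-term (mod 7).
  2*X**3 ↦ 2·27·1·1 = 54
  3*X**2*Y ↦ 3·9·2·1 = 54
  -3*X**2*Z ↦ -3·9·1·2 = -54
  -2*X*Y*Z ↦ -2·3·2·2 = -24
  -Y**3 ↦ -1·1·8·1 = -8
  3*Y**2*Z ↦ 3·1·4·2 = 24
  2*Y*Z**2 ↦ 2·1·2·4 = 16
  -3*Z**3 ↦ -3·1·1·8 = -24
Sum: F(3, 2, 2) = (54) + (54) + (-54) + (-24) + (-8) + (24) + (16) + (-24) = 38.
Reducing mod 7: 38 ≡ 3 (mod 7).
Since F(a, b, c) ≡ 3 ≠ 0 (mod 7), P does NOT lie on the curve.


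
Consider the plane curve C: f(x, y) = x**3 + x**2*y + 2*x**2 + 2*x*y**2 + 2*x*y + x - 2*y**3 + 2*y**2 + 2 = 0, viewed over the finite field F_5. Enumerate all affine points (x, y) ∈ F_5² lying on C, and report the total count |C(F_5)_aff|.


Affine F_5-points: {(2, 0), (2, 4), (3, 0), (3, 4), (4, 3), (4, 4)}; count = 6.

For each of the 25 pairs (x, y) ∈ F_5², evaluate f(x, y) mod 5. Record the zeros.
  x = 0: [0↦2, 1↦2, 2↦4, 3↦1, 4↦1]  zeros at y ∈ ∅
  x = 1: [0↦1, 1↦1, 2↦2, 3↦2, 4↦4]  zeros at y ∈ ∅
  x = 2: [0↦0, 1↦2, 2↦4, 3↦4, 4↦0]  zeros at y ∈ {0, 4}
  x = 3: [0↦0, 1↦1, 2↦1, 3↦3, 4↦0]  zeros at y ∈ {0, 4}
  x = 4: [0↦2, 1↦4, 2↦4, 3↦0, 4↦0]  zeros at y ∈ {3, 4}
Collecting zeros: affine points = {(2, 0), (2, 4), (3, 0), (3, 4), (4, 3), (4, 4)}.
Total count |C(F_5)_aff| = 6.


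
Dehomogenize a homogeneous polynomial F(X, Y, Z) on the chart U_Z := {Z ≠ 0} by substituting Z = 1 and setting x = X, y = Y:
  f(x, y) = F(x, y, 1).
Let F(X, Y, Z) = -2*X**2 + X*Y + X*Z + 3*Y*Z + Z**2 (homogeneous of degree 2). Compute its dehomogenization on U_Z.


f(x, y) = -2*x**2 + x*y + x + 3*y + 1

On U_Z we set Z = 1. Each monomial c·X^i·Y^j·Z^k in F becomes c·x^i·y^j·1^k = c·x^i·y^j.
Substituting Z = 1: F(X, Y, 1) = -2*x**2 + x*y + x + 3*y + 1.
Note: deg(f) ≤ deg(F) = 2; strict inequality happens when F is divisible by Z (lost terms).


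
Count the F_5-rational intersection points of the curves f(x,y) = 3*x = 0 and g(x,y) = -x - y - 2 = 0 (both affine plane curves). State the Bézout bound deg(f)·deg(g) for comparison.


Common zeros: {(0, 3)}; count = 1; Bézout bound = 1.

deg(f) = 1, deg(g) = 1, so Bézout bound = 1.
Scan x ∈ F_5. For each x, list the y ∈ F_5 with f(x, y) ≡ 0 and those with g(x, y) ≡ 0 (mod 5); the common zeros in that column are the intersection.
  x = 0: f ≡ 0 at y ∈ {0, 1, 2, 3, 4}; g ≡ 0 at y ∈ {3}; common: {3}.
  x = 1: f ≡ 0 at y ∈ ∅; g ≡ 0 at y ∈ {2}; common: ∅.
  x = 2: f ≡ 0 at y ∈ ∅; g ≡ 0 at y ∈ {1}; common: ∅.
  x = 3: f ≡ 0 at y ∈ ∅; g ≡ 0 at y ∈ {0}; common: ∅.
  x = 4: f ≡ 0 at y ∈ ∅; g ≡ 0 at y ∈ {4}; common: ∅.
Collecting: common zeros = {(0, 3)}, so the count is 1.
Comparison with the Bézout bound: 1 ≤ 1 = deg(f)·deg(g), as expected for curves with no common component (the bound is attained).


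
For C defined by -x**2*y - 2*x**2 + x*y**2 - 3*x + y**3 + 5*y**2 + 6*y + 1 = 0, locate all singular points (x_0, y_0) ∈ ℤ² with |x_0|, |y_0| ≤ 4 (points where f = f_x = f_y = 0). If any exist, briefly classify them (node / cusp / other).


Singular points: {(-1, -1)}; classification: node.

Compute partial derivatives:
  f_x = -2*x*y - 4*x + y**2 - 3.
  f_y = -x**2 + 2*x*y + 3*y**2 + 10*y + 6.
Scan x_0 ∈ {−4, ..., 4}. For each x_0, f_y(x_0, y) is a polynomial in y; find its integer roots y ∈ {−4, ..., 4}, then test f_x and f at those candidates.
  x = -4: f_y(-4, y) = 3*y**2 + 2*y - 10; no integer root y with |y| ≤ 4.
  x = -3: f_y(-3, y) = 3*y**2 + 4*y - 3; no integer root y with |y| ≤ 4.
  x = -2: f_y(-2, y) = 3*y**2 + 6*y + 2; no integer root y with |y| ≤ 4.
  x = -1: f_y(-1, y) = 3*y**2 + 8*y + 5; vanishes at y ∈ {-1}. (-1, -1): f_x = 0, f = 0 — SINGULAR.
  x = 0: f_y(0, y) = 3*y**2 + 10*y + 6; no integer root y with |y| ≤ 4.
  x = 1: f_y(1, y) = 3*y**2 + 12*y + 5; no integer root y with |y| ≤ 4.
  x = 2: f_y(2, y) = 3*y**2 + 14*y + 2; no integer root y with |y| ≤ 4.
  x = 3: f_y(3, y) = 3*y**2 + 16*y - 3; no integer root y with |y| ≤ 4.
  x = 4: f_y(4, y) = 3*y**2 + 18*y - 10; no integer root y with |y| ≤ 4.
Only singular point on the grid: (-1, -1).
Classify: substitute x = -1 + u, y = -1 + v and expand: f = -u**2*v - u**2 + u*v**2 + v**3 + v**2.
No constant or linear terms (consistent with a singular point). Quadratic part: -u**2 + v**2. Cubic part: -u**2*v + u*v**2 + v**3.
The quadratic part v**2 - u**2 = (v − u)(v + u) splits into two distinct linear factors, so there are two distinct tangent lines y − -1 = ±(x − -1) — this is a node (ordinary double point).
Classification: node.


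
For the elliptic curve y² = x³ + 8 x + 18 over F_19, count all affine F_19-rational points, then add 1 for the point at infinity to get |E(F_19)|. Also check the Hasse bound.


Affine points = {(2, 2), (2, 17), (4, 0), (6, 4), (6, 15), (8, 9), (8, 10), (13, 1), (13, 18), (14, 9), (14, 10), (15, 6), (15, 13), (16, 9), (16, 10), (18, 3), (18, 16)}; affine count = 17; |E(F_19)| = 18.

Discriminant check: Δ ∝ 4a³ + 27b² = 4·8³ + 27·18² = 4·512 + 27·324 ≡ 4 (mod 19). Nonzero ⇒ E is nonsingular.
For each x ∈ F_19, compute rhs = x³ + 8·x + 18 mod 19, then count y ∈ F_19 with y² ≡ rhs.
  x = 0: rhs = 18, matching y values: none (0 points).
  x = 1: rhs = 8, matching y values: none (0 points).
  x = 2: rhs = 4, matching y values: 2, 17 (2 points).
  x = 3: rhs = 12, matching y values: none (0 points).
  x = 4: rhs = 0, matching y values: 0 (1 points).
  x = 5: rhs = 12, matching y values: none (0 points).
  x = 6: rhs = 16, matching y values: 4, 15 (2 points).
  x = 7: rhs = 18, matching y values: none (0 points).
  x = 8: rhs = 5, matching y values: 9, 10 (2 points).
  x = 9: rhs = 2, matching y values: none (0 points).
  x = 10: rhs = 15, matching y values: none (0 points).
  x = 11: rhs = 12, matching y values: none (0 points).
  x = 12: rhs = 18, matching y values: none (0 points).
  x = 13: rhs = 1, matching y values: 1, 18 (2 points).
  x = 14: rhs = 5, matching y values: 9, 10 (2 points).
  x = 15: rhs = 17, matching y values: 6, 13 (2 points).
  x = 16: rhs = 5, matching y values: 9, 10 (2 points).
  x = 17: rhs = 13, matching y values: none (0 points).
  x = 18: rhs = 9, matching y values: 3, 16 (2 points).
Total affine count: 17.
Full point count |E(F_19)| = 17 + 1 = 18.
Hasse bound: |18 − (19+1)| = |-2| = 2 ≤ 2√19 ≈ 8.7178 ✓.


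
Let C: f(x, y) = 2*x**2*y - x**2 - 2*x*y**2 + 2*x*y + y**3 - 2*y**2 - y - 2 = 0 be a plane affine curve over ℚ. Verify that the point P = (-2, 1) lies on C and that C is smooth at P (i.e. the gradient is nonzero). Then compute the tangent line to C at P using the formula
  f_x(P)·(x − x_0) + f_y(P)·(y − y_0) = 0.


Tangent line at P: -4*x + 10*y - 18 = 0.

Step 1: f(-2, 1) = 0, so P lies on C.
Step 2: partial derivatives
  f_x(x, y) = 4*x*y - 2*x - 2*y**2 + 2*y, f_y(x, y) = 2*x**2 - 4*x*y + 2*x + 3*y**2 - 4*y - 1.
  f_x(P) = -4, f_y(P) = 10 (gradient nonzero, so P is smooth).
Step 3: tangent line at P: -4·(x − -2) + 10·(y − 1) = 0.
Expanding: -4*x + 10*y - 18 = 0.


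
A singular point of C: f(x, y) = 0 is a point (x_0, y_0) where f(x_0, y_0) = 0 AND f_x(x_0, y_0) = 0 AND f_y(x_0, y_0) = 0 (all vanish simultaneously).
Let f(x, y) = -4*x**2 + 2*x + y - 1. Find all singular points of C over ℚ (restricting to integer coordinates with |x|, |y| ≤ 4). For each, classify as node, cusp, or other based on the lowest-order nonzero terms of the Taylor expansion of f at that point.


No singular points in the scanned grid; C is smooth there.

Compute partial derivatives:
  f_x = 2 - 8*x.
  f_y = 1.
f_y = 1 is a nonzero constant, so f_y never vanishes: no point (x, y) can satisfy f = f_x = f_y = 0. In particular no (x, y) ∈ {−4, ..., 4}² is singular; the curve is smooth.


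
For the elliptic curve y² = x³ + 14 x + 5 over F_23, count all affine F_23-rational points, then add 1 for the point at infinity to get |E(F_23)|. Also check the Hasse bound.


Affine points = {(2, 8), (2, 15), (5, 4), (5, 19), (6, 11), (6, 12), (7, 3), (7, 20), (8, 10), (8, 13), (9, 3), (9, 20), (10, 8), (10, 15), (11, 8), (11, 15), (14, 1), (14, 22), (15, 5), (15, 18), (16, 1), (16, 22), (17, 2), (17, 21), (19, 0), (22, 6), (22, 17)}; affine count = 27; |E(F_23)| = 28.

Discriminant check: Δ ∝ 4a³ + 27b² = 4·14³ + 27·5² = 4·2744 + 27·25 ≡ 13 (mod 23). Nonzero ⇒ E is nonsingular.
For each x ∈ F_23, compute rhs = x³ + 14·x + 5 mod 23, then count y ∈ F_23 with y² ≡ rhs.
  x = 0: rhs = 5, matching y values: none (0 points).
  x = 1: rhs = 20, matching y values: none (0 points).
  x = 2: rhs = 18, matching y values: 8, 15 (2 points).
  x = 3: rhs = 5, matching y values: none (0 points).
  x = 4: rhs = 10, matching y values: none (0 points).
  x = 5: rhs = 16, matching y values: 4, 19 (2 points).
  x = 6: rhs = 6, matching y values: 11, 12 (2 points).
  x = 7: rhs = 9, matching y values: 3, 20 (2 points).
  x = 8: rhs = 8, matching y values: 10, 13 (2 points).
  x = 9: rhs = 9, matching y values: 3, 20 (2 points).
  x = 10: rhs = 18, matching y values: 8, 15 (2 points).
  x = 11: rhs = 18, matching y values: 8, 15 (2 points).
  x = 12: rhs = 15, matching y values: none (0 points).
  x = 13: rhs = 15, matching y values: none (0 points).
  x = 14: rhs = 1, matching y values: 1, 22 (2 points).
  x = 15: rhs = 2, matching y values: 5, 18 (2 points).
  x = 16: rhs = 1, matching y values: 1, 22 (2 points).
  x = 17: rhs = 4, matching y values: 2, 21 (2 points).
  x = 18: rhs = 17, matching y values: none (0 points).
  x = 19: rhs = 0, matching y values: 0 (1 points).
  x = 20: rhs = 5, matching y values: none (0 points).
  x = 21: rhs = 15, matching y values: none (0 points).
  x = 22: rhs = 13, matching y values: 6, 17 (2 points).
Total affine count: 27.
Full point count |E(F_23)| = 27 + 1 = 28.
Hasse bound: |28 − (23+1)| = |4| = 4 ≤ 2√23 ≈ 9.5917 ✓.
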